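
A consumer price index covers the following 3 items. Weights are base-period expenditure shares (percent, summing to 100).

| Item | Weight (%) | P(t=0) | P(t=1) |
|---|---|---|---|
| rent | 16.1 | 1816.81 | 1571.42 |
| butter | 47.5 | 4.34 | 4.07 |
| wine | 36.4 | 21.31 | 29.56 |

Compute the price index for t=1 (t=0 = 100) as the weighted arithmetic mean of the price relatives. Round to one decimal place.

rent: 16.1 × (1571.42/1816.81) = 16.1 × 0.864934 = 13.9254
butter: 47.5 × (4.07/4.34) = 47.5 × 0.937788 = 44.5449
wine: 36.4 × (29.56/21.31) = 36.4 × 1.387142 = 50.4920
Index = Σ wᵢ·(p₁ᵢ/p₀ᵢ) = 13.9254 + 44.5449 + 50.4920 = 108.9623

109.0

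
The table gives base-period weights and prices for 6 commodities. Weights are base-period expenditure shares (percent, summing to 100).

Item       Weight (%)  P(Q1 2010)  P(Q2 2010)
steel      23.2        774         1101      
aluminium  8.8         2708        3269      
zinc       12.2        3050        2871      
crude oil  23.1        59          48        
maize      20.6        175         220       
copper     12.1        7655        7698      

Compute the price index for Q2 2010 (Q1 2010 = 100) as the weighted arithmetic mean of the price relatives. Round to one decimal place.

steel: 23.2 × (1101/774) = 23.2 × 1.422481 = 33.0016
aluminium: 8.8 × (3269/2708) = 8.8 × 1.207164 = 10.6230
zinc: 12.2 × (2871/3050) = 12.2 × 0.941311 = 11.4840
crude oil: 23.1 × (48/59) = 23.1 × 0.813559 = 18.7932
maize: 20.6 × (220/175) = 20.6 × 1.257143 = 25.8971
copper: 12.1 × (7698/7655) = 12.1 × 1.005617 = 12.1680
Index = Σ wᵢ·(p₁ᵢ/p₀ᵢ) = 33.0016 + 10.6230 + 11.4840 + 18.7932 + 25.8971 + 12.1680 = 111.9669

112.0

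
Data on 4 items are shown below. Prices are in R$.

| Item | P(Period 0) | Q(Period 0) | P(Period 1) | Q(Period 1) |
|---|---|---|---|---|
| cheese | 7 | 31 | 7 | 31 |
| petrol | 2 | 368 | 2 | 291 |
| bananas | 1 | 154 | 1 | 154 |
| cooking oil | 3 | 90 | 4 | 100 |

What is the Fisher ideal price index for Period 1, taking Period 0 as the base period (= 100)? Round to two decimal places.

107.26

Laspeyres component (base-period weights):
ΣP(Period 1)Q(Period 0) = 7×31 + 2×368 + 1×154 + 4×90 = 217 + 736 + 154 + 360 = 1467
ΣP(Period 0)Q(Period 0) = 7×31 + 2×368 + 1×154 + 3×90 = 217 + 736 + 154 + 270 = 1377
L = 1467 / 1377 × 100 = 106.5359
Paasche component (current-period weights):
ΣP(Period 1)Q(Period 1) = 7×31 + 2×291 + 1×154 + 4×100 = 217 + 582 + 154 + 400 = 1353
ΣP(Period 0)Q(Period 1) = 7×31 + 2×291 + 1×154 + 3×100 = 217 + 582 + 154 + 300 = 1253
P = 1353 / 1253 × 100 = 107.9808
Fisher = √(L × P) = √(106.5359 × 107.9808) = 107.2560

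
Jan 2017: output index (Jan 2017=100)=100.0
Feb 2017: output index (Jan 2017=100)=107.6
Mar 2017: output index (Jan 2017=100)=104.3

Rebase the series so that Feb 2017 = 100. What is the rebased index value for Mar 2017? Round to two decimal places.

Rebased(Mar 2017) = 104.3 / 107.6 × 100 = 96.9331

96.93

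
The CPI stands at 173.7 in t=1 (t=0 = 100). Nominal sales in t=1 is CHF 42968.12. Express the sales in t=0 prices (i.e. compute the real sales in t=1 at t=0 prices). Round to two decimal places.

Real = Nominal ÷ (Index/100) = 42968.12 ÷ (173.7/100)
     = 42968.12 ÷ 1.737 = 24736.9718

24736.97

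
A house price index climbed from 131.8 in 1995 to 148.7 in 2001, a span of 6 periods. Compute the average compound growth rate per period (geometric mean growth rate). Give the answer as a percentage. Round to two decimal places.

Growth factor = (148.7/131.8)^(1/6) = (1.128225)^(1/6) = 1.020311
Growth rate = 1.020311 − 1 = 0.020311 = 2.0311%

2.03%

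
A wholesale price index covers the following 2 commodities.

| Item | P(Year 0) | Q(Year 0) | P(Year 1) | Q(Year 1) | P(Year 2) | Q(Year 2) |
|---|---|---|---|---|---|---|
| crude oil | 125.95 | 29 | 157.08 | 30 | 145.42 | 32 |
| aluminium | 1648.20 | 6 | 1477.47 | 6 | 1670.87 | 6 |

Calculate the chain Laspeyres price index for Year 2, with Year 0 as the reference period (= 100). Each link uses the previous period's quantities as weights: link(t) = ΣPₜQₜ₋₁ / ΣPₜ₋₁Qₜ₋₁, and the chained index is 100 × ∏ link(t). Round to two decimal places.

105.02

Link Year 0→Year 1:
ΣP(Year 1)Q(Year 0) = 157.08×29 + 1477.47×6 = 4555.32 + 8864.82 = 13420.14
ΣP(Year 0)Q(Year 0) = 125.95×29 + 1648.20×6 = 3652.55 + 9889.2 = 13541.75
link = 13420.14/13541.75 = 0.991020
Link Year 1→Year 2:
ΣP(Year 2)Q(Year 1) = 145.42×30 + 1670.87×6 = 4362.6 + 10025.22 = 14387.82
ΣP(Year 1)Q(Year 1) = 157.08×30 + 1477.47×6 = 4712.4 + 8864.82 = 13577.22
link = 14387.82/13577.22 = 1.059703
Chained index = 100 × 0.991020 × 1.059703 = 105.0186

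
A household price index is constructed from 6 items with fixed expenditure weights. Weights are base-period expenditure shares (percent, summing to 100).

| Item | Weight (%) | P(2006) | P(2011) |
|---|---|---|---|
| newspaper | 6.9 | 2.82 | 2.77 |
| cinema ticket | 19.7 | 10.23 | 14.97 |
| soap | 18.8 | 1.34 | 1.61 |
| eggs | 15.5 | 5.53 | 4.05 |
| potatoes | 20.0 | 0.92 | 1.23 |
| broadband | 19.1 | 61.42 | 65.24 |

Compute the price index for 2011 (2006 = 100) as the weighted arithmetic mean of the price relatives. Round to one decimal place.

newspaper: 6.9 × (2.77/2.82) = 6.9 × 0.982270 = 6.7777
cinema ticket: 19.7 × (14.97/10.23) = 19.7 × 1.463343 = 28.8279
soap: 18.8 × (1.61/1.34) = 18.8 × 1.201493 = 22.5881
eggs: 15.5 × (4.05/5.53) = 15.5 × 0.732369 = 11.3517
potatoes: 20.0 × (1.23/0.92) = 20.0 × 1.336957 = 26.7391
broadband: 19.1 × (65.24/61.42) = 19.1 × 1.062195 = 20.2879
Index = Σ wᵢ·(p₁ᵢ/p₀ᵢ) = 6.7777 + 28.8279 + 22.5881 + 11.3517 + 26.7391 + 20.2879 = 116.5723

116.6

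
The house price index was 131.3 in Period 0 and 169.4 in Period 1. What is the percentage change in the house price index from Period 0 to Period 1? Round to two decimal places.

Change = (169.4 − 131.3) / 131.3 × 100
       = 38.1 / 131.3 × 100 = 29.0175%

29.02%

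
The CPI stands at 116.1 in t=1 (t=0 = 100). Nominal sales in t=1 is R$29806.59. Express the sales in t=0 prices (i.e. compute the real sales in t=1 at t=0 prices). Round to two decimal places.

Real = Nominal ÷ (Index/100) = 29806.59 ÷ (116.1/100)
     = 29806.59 ÷ 1.161 = 25673.2041

25673.20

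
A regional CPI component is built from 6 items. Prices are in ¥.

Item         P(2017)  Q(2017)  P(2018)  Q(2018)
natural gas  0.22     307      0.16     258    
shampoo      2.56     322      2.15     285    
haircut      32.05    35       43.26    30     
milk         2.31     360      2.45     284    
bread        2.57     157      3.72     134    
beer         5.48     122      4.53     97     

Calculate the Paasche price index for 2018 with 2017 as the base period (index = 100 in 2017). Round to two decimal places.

109.32

Paasche price index uses current-period quantities as weights.
ΣP(2018)·Q(2018) = 0.16×258 + 2.15×285 + 43.26×30 + 2.45×284 + 3.72×134 + 4.53×97 = 41.28 + 612.75 + 1297.8 + 695.8 + 498.48 + 439.41 = 3585.52
ΣP(2017)·Q(2018) = 0.22×258 + 2.56×285 + 32.05×30 + 2.31×284 + 2.57×134 + 5.48×97 = 56.76 + 729.6 + 961.5 + 656.04 + 344.38 + 531.56 = 3279.84
Index = 3585.52 / 3279.84 × 100 = 109.3200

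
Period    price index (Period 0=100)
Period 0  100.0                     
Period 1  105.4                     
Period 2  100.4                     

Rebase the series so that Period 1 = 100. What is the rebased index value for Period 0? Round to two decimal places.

94.88

Rebased(Period 0) = 100.0 / 105.4 × 100 = 94.8767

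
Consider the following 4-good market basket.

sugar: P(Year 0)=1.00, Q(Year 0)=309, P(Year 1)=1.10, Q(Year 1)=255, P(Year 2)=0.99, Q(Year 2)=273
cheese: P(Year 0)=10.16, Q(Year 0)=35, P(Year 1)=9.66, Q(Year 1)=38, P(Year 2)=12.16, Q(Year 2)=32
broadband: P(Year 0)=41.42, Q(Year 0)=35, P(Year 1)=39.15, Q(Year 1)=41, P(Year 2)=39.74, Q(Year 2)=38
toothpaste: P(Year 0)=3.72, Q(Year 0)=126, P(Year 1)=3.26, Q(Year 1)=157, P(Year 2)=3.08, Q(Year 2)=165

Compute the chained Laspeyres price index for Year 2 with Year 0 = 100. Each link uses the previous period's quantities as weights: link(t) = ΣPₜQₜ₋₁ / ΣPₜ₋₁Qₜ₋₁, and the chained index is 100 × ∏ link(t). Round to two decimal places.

Link Year 0→Year 1:
ΣP(Year 1)Q(Year 0) = 1.10×309 + 9.66×35 + 39.15×35 + 3.26×126 = 339.9 + 338.1 + 1370.25 + 410.76 = 2459.01
ΣP(Year 0)Q(Year 0) = 1.00×309 + 10.16×35 + 41.42×35 + 3.72×126 = 309 + 355.6 + 1449.7 + 468.72 = 2583.02
link = 2459.01/2583.02 = 0.951990
Link Year 1→Year 2:
ΣP(Year 2)Q(Year 1) = 0.99×255 + 12.16×38 + 39.74×41 + 3.08×157 = 252.45 + 462.08 + 1629.34 + 483.56 = 2827.43
ΣP(Year 1)Q(Year 1) = 1.10×255 + 9.66×38 + 39.15×41 + 3.26×157 = 280.5 + 367.08 + 1605.15 + 511.82 = 2764.55
link = 2827.43/2764.55 = 1.022745
Chained index = 100 × 0.951990 × 1.022745 = 97.3643

97.36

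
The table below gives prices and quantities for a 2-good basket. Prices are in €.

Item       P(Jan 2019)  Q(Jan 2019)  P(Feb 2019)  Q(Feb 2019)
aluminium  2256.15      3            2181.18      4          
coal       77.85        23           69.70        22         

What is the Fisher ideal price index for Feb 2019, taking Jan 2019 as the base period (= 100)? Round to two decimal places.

95.36

Laspeyres component (base-period weights):
ΣP(Feb 2019)Q(Jan 2019) = 2181.18×3 + 69.70×23 = 6543.54 + 1603.1 = 8146.64
ΣP(Jan 2019)Q(Jan 2019) = 2256.15×3 + 77.85×23 = 6768.45 + 1790.55 = 8559
L = 8146.64 / 8559 × 100 = 95.1821
Paasche component (current-period weights):
ΣP(Feb 2019)Q(Feb 2019) = 2181.18×4 + 69.70×22 = 8724.72 + 1533.4 = 10258.12
ΣP(Jan 2019)Q(Feb 2019) = 2256.15×4 + 77.85×22 = 9024.6 + 1712.7 = 10737.3
P = 10258.12 / 10737.3 × 100 = 95.5372
Fisher = √(L × P) = √(95.1821 × 95.5372) = 95.3595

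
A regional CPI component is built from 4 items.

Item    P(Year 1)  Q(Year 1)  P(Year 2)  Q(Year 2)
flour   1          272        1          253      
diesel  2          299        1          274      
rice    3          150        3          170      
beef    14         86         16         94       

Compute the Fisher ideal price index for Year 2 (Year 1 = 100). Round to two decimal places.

95.84

Laspeyres component (base-period weights):
ΣP(Year 2)Q(Year 1) = 1×272 + 1×299 + 3×150 + 16×86 = 272 + 299 + 450 + 1376 = 2397
ΣP(Year 1)Q(Year 1) = 1×272 + 2×299 + 3×150 + 14×86 = 272 + 598 + 450 + 1204 = 2524
L = 2397 / 2524 × 100 = 94.9683
Paasche component (current-period weights):
ΣP(Year 2)Q(Year 2) = 1×253 + 1×274 + 3×170 + 16×94 = 253 + 274 + 510 + 1504 = 2541
ΣP(Year 1)Q(Year 2) = 1×253 + 2×274 + 3×170 + 14×94 = 253 + 548 + 510 + 1316 = 2627
P = 2541 / 2627 × 100 = 96.7263
Fisher = √(L × P) = √(94.9683 × 96.7263) = 95.8433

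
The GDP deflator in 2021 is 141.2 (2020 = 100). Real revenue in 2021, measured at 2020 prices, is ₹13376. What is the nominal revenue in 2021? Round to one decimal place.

Nominal = Real × (Index/100) = 13376 × (141.2/100)
        = 13376 × 1.412 = 18886.9120

18886.9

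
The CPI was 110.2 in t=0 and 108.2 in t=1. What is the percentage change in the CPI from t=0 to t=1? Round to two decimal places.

-1.81%

Change = (108.2 − 110.2) / 110.2 × 100
       = -2.0 / 110.2 × 100 = -1.8149%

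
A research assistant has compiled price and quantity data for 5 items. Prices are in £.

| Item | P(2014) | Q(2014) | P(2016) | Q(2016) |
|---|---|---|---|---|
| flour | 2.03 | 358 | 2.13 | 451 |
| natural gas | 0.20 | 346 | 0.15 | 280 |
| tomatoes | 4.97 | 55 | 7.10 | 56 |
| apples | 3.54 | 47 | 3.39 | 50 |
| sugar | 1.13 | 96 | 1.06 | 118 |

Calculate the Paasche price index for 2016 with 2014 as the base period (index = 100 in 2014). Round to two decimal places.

Paasche price index uses current-period quantities as weights.
ΣP(2016)·Q(2016) = 2.13×451 + 0.15×280 + 7.10×56 + 3.39×50 + 1.06×118 = 960.63 + 42 + 397.6 + 169.5 + 125.08 = 1694.81
ΣP(2014)·Q(2016) = 2.03×451 + 0.20×280 + 4.97×56 + 3.54×50 + 1.13×118 = 915.53 + 56 + 278.32 + 177 + 133.34 = 1560.19
Index = 1694.81 / 1560.19 × 100 = 108.6284

108.63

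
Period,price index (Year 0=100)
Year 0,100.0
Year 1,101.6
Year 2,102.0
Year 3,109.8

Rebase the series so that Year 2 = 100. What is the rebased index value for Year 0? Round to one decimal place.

98.0

Rebased(Year 0) = 100.0 / 102.0 × 100 = 98.0392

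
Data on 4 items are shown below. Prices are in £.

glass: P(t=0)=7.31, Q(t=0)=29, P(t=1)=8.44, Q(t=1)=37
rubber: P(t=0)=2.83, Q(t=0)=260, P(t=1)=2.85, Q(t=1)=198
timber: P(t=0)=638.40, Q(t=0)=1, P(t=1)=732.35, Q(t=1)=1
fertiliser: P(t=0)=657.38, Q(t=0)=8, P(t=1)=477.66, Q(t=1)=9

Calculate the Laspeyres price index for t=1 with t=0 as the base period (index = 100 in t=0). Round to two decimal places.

80.92

Laspeyres price index uses base-period quantities as weights.
ΣP(t=1)·Q(t=0) = 8.44×29 + 2.85×260 + 732.35×1 + 477.66×8 = 244.76 + 741 + 732.35 + 3821.28 = 5539.39
ΣP(t=0)·Q(t=0) = 7.31×29 + 2.83×260 + 638.40×1 + 657.38×8 = 211.99 + 735.8 + 638.4 + 5259.04 = 6845.23
Index = 5539.39 / 6845.23 × 100 = 80.9234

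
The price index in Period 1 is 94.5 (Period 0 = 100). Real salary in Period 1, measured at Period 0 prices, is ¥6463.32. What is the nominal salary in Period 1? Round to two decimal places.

Nominal = Real × (Index/100) = 6463.32 × (94.5/100)
        = 6463.32 × 0.945 = 6107.8374

6107.84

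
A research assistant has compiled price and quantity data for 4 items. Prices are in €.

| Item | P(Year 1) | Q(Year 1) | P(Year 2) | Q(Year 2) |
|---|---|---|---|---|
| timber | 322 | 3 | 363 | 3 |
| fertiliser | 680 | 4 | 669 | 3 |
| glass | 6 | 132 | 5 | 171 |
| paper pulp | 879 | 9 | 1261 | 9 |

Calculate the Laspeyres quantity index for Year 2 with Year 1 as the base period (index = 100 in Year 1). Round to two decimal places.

Laspeyres quantity index uses base-period prices as weights.
ΣP(Year 1)·Q(Year 2) = 322×3 + 680×3 + 6×171 + 879×9 = 966 + 2040 + 1026 + 7911 = 11943
ΣP(Year 1)·Q(Year 1) = 322×3 + 680×4 + 6×132 + 879×9 = 966 + 2720 + 792 + 7911 = 12389
Index = 11943 / 12389 × 100 = 96.4000

96.40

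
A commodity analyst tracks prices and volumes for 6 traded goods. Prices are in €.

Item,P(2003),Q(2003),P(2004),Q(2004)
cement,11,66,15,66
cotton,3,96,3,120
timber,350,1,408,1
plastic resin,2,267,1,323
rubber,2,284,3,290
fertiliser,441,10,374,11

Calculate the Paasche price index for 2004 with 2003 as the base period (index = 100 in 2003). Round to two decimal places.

Paasche price index uses current-period quantities as weights.
ΣP(2004)·Q(2004) = 15×66 + 3×120 + 408×1 + 1×323 + 3×290 + 374×11 = 990 + 360 + 408 + 323 + 870 + 4114 = 7065
ΣP(2003)·Q(2004) = 11×66 + 3×120 + 350×1 + 2×323 + 2×290 + 441×11 = 726 + 360 + 350 + 646 + 580 + 4851 = 7513
Index = 7065 / 7513 × 100 = 94.0370

94.04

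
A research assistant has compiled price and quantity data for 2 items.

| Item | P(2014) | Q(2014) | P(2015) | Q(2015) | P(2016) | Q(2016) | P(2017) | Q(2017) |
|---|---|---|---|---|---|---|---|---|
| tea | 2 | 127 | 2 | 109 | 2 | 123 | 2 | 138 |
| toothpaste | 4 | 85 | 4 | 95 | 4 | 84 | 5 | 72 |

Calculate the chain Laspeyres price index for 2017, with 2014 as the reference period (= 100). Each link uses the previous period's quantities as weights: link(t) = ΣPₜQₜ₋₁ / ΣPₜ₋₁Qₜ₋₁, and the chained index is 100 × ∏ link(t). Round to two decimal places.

114.43

Link 2014→2015:
ΣP(2015)Q(2014) = 2×127 + 4×85 = 254 + 340 = 594
ΣP(2014)Q(2014) = 2×127 + 4×85 = 254 + 340 = 594
link = 594/594 = 1.000000
Link 2015→2016:
ΣP(2016)Q(2015) = 2×109 + 4×95 = 218 + 380 = 598
ΣP(2015)Q(2015) = 2×109 + 4×95 = 218 + 380 = 598
link = 598/598 = 1.000000
Link 2016→2017:
ΣP(2017)Q(2016) = 2×123 + 5×84 = 246 + 420 = 666
ΣP(2016)Q(2016) = 2×123 + 4×84 = 246 + 336 = 582
link = 666/582 = 1.144330
Chained index = 100 × 1.000000 × 1.000000 × 1.144330 = 114.4330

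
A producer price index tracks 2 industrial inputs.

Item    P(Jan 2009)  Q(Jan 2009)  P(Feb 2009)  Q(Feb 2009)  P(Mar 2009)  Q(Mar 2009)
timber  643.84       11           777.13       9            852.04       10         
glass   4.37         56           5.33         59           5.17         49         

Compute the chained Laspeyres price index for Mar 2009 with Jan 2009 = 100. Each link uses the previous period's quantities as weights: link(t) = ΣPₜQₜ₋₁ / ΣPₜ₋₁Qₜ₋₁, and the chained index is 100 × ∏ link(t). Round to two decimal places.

131.73

Link Jan 2009→Feb 2009:
ΣP(Feb 2009)Q(Jan 2009) = 777.13×11 + 5.33×56 = 8548.43 + 298.48 = 8846.91
ΣP(Jan 2009)Q(Jan 2009) = 643.84×11 + 4.37×56 = 7082.24 + 244.72 = 7326.96
link = 8846.91/7326.96 = 1.207446
Link Feb 2009→Mar 2009:
ΣP(Mar 2009)Q(Feb 2009) = 852.04×9 + 5.17×59 = 7668.36 + 305.03 = 7973.39
ΣP(Feb 2009)Q(Feb 2009) = 777.13×9 + 5.33×59 = 6994.17 + 314.47 = 7308.64
link = 7973.39/7308.64 = 1.090954
Chained index = 100 × 1.207446 × 1.090954 = 131.7268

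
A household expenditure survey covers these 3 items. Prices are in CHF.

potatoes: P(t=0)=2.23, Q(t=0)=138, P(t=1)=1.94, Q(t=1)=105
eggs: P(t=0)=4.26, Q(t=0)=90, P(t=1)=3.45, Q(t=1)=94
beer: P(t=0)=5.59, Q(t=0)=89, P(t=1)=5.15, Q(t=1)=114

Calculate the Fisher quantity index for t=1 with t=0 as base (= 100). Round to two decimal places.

Laspeyres component (base-period weights):
ΣP(t=0)Q(t=1) = 2.23×105 + 4.26×94 + 5.59×114 = 234.15 + 400.44 + 637.26 = 1271.85
ΣP(t=0)Q(t=0) = 2.23×138 + 4.26×90 + 5.59×89 = 307.74 + 383.4 + 497.51 = 1188.65
L = 1271.85 / 1188.65 × 100 = 106.9995
Paasche component (current-period weights):
ΣP(t=1)Q(t=1) = 1.94×105 + 3.45×94 + 5.15×114 = 203.7 + 324.3 + 587.1 = 1115.1
ΣP(t=1)Q(t=0) = 1.94×138 + 3.45×90 + 5.15×89 = 267.72 + 310.5 + 458.35 = 1036.57
P = 1115.1 / 1036.57 × 100 = 107.5759
Fisher = √(L × P) = √(106.9995 × 107.5759) = 107.2874

107.29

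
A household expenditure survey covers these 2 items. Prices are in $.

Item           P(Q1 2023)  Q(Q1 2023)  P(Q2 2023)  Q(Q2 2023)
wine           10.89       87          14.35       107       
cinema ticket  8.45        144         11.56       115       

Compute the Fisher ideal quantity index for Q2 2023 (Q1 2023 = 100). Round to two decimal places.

98.54

Laspeyres component (base-period weights):
ΣP(Q1 2023)Q(Q2 2023) = 10.89×107 + 8.45×115 = 1165.23 + 971.75 = 2136.98
ΣP(Q1 2023)Q(Q1 2023) = 10.89×87 + 8.45×144 = 947.43 + 1216.8 = 2164.23
L = 2136.98 / 2164.23 × 100 = 98.7409
Paasche component (current-period weights):
ΣP(Q2 2023)Q(Q2 2023) = 14.35×107 + 11.56×115 = 1535.45 + 1329.4 = 2864.85
ΣP(Q2 2023)Q(Q1 2023) = 14.35×87 + 11.56×144 = 1248.45 + 1664.64 = 2913.09
P = 2864.85 / 2913.09 × 100 = 98.3440
Fisher = √(L × P) = √(98.7409 × 98.3440) = 98.5423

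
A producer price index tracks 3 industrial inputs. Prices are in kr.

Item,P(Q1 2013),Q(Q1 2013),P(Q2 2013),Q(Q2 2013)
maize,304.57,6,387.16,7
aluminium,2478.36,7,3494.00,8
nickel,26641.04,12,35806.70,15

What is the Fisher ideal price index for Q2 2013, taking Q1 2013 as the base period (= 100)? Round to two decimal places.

Laspeyres component (base-period weights):
ΣP(Q2 2013)Q(Q1 2013) = 387.16×6 + 3494.00×7 + 35806.70×12 = 2322.96 + 24458 + 429680.4 = 456461.36
ΣP(Q1 2013)Q(Q1 2013) = 304.57×6 + 2478.36×7 + 26641.04×12 = 1827.42 + 17348.52 + 319692.48 = 338868.42
L = 456461.36 / 338868.42 × 100 = 134.7017
Paasche component (current-period weights):
ΣP(Q2 2013)Q(Q2 2013) = 387.16×7 + 3494.00×8 + 35806.70×15 = 2710.12 + 27952 + 537100.5 = 567762.62
ΣP(Q1 2013)Q(Q2 2013) = 304.57×7 + 2478.36×8 + 26641.04×15 = 2131.99 + 19826.88 + 399615.6 = 421574.47
P = 567762.62 / 421574.47 × 100 = 134.6767
Fisher = √(L × P) = √(134.7017 × 134.6767) = 134.6892

134.69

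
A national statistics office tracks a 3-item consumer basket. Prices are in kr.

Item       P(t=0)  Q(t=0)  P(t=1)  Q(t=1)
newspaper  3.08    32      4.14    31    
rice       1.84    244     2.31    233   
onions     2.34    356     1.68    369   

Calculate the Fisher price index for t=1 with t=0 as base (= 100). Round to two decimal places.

93.23

Laspeyres component (base-period weights):
ΣP(t=1)Q(t=0) = 4.14×32 + 2.31×244 + 1.68×356 = 132.48 + 563.64 + 598.08 = 1294.2
ΣP(t=0)Q(t=0) = 3.08×32 + 1.84×244 + 2.34×356 = 98.56 + 448.96 + 833.04 = 1380.56
L = 1294.2 / 1380.56 × 100 = 93.7446
Paasche component (current-period weights):
ΣP(t=1)Q(t=1) = 4.14×31 + 2.31×233 + 1.68×369 = 128.34 + 538.23 + 619.92 = 1286.49
ΣP(t=0)Q(t=1) = 3.08×31 + 1.84×233 + 2.34×369 = 95.48 + 428.72 + 863.46 = 1387.66
P = 1286.49 / 1387.66 × 100 = 92.7093
Fisher = √(L × P) = √(93.7446 × 92.7093) = 93.2255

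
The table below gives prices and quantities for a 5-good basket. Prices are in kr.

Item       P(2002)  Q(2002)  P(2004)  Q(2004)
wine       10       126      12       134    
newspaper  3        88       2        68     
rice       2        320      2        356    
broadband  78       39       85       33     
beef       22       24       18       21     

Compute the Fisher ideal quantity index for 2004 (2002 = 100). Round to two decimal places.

Laspeyres component (base-period weights):
ΣP(2002)Q(2004) = 10×134 + 3×68 + 2×356 + 78×33 + 22×21 = 1340 + 204 + 712 + 2574 + 462 = 5292
ΣP(2002)Q(2002) = 10×126 + 3×88 + 2×320 + 78×39 + 22×24 = 1260 + 264 + 640 + 3042 + 528 = 5734
L = 5292 / 5734 × 100 = 92.2916
Paasche component (current-period weights):
ΣP(2004)Q(2004) = 12×134 + 2×68 + 2×356 + 85×33 + 18×21 = 1608 + 136 + 712 + 2805 + 378 = 5639
ΣP(2004)Q(2002) = 12×126 + 2×88 + 2×320 + 85×39 + 18×24 = 1512 + 176 + 640 + 3315 + 432 = 6075
P = 5639 / 6075 × 100 = 92.8230
Fisher = √(L × P) = √(92.2916 × 92.8230) = 92.5569

92.56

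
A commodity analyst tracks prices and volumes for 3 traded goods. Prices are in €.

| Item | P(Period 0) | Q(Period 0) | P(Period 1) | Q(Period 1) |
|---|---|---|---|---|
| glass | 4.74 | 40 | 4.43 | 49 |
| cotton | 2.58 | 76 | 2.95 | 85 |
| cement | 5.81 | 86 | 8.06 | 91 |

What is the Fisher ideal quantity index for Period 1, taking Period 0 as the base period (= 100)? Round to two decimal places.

110.24

Laspeyres component (base-period weights):
ΣP(Period 0)Q(Period 1) = 4.74×49 + 2.58×85 + 5.81×91 = 232.26 + 219.3 + 528.71 = 980.27
ΣP(Period 0)Q(Period 0) = 4.74×40 + 2.58×76 + 5.81×86 = 189.6 + 196.08 + 499.66 = 885.34
L = 980.27 / 885.34 × 100 = 110.7224
Paasche component (current-period weights):
ΣP(Period 1)Q(Period 1) = 4.43×49 + 2.95×85 + 8.06×91 = 217.07 + 250.75 + 733.46 = 1201.28
ΣP(Period 1)Q(Period 0) = 4.43×40 + 2.95×76 + 8.06×86 = 177.2 + 224.2 + 693.16 = 1094.56
P = 1201.28 / 1094.56 × 100 = 109.7500
Fisher = √(L × P) = √(110.7224 × 109.7500) = 110.2352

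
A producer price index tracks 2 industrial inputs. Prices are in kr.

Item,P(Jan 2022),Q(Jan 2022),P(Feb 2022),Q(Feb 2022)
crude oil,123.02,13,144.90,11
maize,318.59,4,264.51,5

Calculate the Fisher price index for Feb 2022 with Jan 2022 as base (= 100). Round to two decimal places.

Laspeyres component (base-period weights):
ΣP(Feb 2022)Q(Jan 2022) = 144.90×13 + 264.51×4 = 1883.7 + 1058.04 = 2941.74
ΣP(Jan 2022)Q(Jan 2022) = 123.02×13 + 318.59×4 = 1599.26 + 1274.36 = 2873.62
L = 2941.74 / 2873.62 × 100 = 102.3705
Paasche component (current-period weights):
ΣP(Feb 2022)Q(Feb 2022) = 144.90×11 + 264.51×5 = 1593.9 + 1322.55 = 2916.45
ΣP(Jan 2022)Q(Feb 2022) = 123.02×11 + 318.59×5 = 1353.22 + 1592.95 = 2946.17
P = 2916.45 / 2946.17 × 100 = 98.9912
Fisher = √(L × P) = √(102.3705 × 98.9912) = 100.6667

100.67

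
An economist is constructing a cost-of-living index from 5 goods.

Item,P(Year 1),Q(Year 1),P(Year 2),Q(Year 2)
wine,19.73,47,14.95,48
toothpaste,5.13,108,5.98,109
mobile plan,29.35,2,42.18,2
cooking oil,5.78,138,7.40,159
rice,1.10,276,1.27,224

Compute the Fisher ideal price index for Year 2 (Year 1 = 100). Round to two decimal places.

Laspeyres component (base-period weights):
ΣP(Year 2)Q(Year 1) = 14.95×47 + 5.98×108 + 42.18×2 + 7.40×138 + 1.27×276 = 702.65 + 645.84 + 84.36 + 1021.2 + 350.52 = 2804.57
ΣP(Year 1)Q(Year 1) = 19.73×47 + 5.13×108 + 29.35×2 + 5.78×138 + 1.10×276 = 927.31 + 554.04 + 58.7 + 797.64 + 303.6 = 2641.29
L = 2804.57 / 2641.29 × 100 = 106.1818
Paasche component (current-period weights):
ΣP(Year 2)Q(Year 2) = 14.95×48 + 5.98×109 + 42.18×2 + 7.40×159 + 1.27×224 = 717.6 + 651.82 + 84.36 + 1176.6 + 284.48 = 2914.86
ΣP(Year 1)Q(Year 2) = 19.73×48 + 5.13×109 + 29.35×2 + 5.78×159 + 1.10×224 = 947.04 + 559.17 + 58.7 + 919.02 + 246.4 = 2730.33
P = 2914.86 / 2730.33 × 100 = 106.7585
Fisher = √(L × P) = √(106.1818 × 106.7585) = 106.4698

106.47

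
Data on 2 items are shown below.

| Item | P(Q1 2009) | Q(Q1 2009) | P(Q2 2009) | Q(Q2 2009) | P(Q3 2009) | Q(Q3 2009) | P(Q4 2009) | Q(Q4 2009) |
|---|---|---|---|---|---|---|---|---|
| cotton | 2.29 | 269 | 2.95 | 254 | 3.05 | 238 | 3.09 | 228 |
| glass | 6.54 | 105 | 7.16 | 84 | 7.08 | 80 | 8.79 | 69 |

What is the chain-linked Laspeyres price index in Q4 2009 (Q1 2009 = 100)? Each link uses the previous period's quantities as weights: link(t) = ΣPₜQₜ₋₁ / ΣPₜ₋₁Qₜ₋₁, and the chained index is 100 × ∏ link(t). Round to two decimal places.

133.88

Link Q1 2009→Q2 2009:
ΣP(Q2 2009)Q(Q1 2009) = 2.95×269 + 7.16×105 = 793.55 + 751.8 = 1545.35
ΣP(Q1 2009)Q(Q1 2009) = 2.29×269 + 6.54×105 = 616.01 + 686.7 = 1302.71
link = 1545.35/1302.71 = 1.186258
Link Q2 2009→Q3 2009:
ΣP(Q3 2009)Q(Q2 2009) = 3.05×254 + 7.08×84 = 774.7 + 594.72 = 1369.42
ΣP(Q2 2009)Q(Q2 2009) = 2.95×254 + 7.16×84 = 749.3 + 601.44 = 1350.74
link = 1369.42/1350.74 = 1.013829
Link Q3 2009→Q4 2009:
ΣP(Q4 2009)Q(Q3 2009) = 3.09×238 + 8.79×80 = 735.42 + 703.2 = 1438.62
ΣP(Q3 2009)Q(Q3 2009) = 3.05×238 + 7.08×80 = 725.9 + 566.4 = 1292.3
link = 1438.62/1292.3 = 1.113224
Chained index = 100 × 1.186258 × 1.013829 × 1.113224 = 133.8834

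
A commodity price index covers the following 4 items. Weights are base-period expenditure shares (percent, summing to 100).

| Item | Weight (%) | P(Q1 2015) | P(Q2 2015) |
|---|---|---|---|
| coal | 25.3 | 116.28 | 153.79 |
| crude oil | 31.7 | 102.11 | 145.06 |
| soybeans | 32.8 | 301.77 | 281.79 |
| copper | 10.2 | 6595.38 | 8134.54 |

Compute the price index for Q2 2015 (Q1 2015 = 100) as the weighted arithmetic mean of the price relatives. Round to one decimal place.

121.7

coal: 25.3 × (153.79/116.28) = 25.3 × 1.322583 = 33.4614
crude oil: 31.7 × (145.06/102.11) = 31.7 × 1.420625 = 45.0338
soybeans: 32.8 × (281.79/301.77) = 32.8 × 0.933791 = 30.6283
copper: 10.2 × (8134.54/6595.38) = 10.2 × 1.233369 = 12.5804
Index = Σ wᵢ·(p₁ᵢ/p₀ᵢ) = 33.4614 + 45.0338 + 30.6283 + 12.5804 = 121.7039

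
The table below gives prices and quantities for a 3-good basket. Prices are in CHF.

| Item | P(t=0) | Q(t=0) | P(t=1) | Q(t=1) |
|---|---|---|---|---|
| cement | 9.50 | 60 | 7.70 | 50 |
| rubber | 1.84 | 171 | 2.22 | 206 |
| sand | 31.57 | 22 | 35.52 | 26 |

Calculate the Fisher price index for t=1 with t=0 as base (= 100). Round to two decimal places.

Laspeyres component (base-period weights):
ΣP(t=1)Q(t=0) = 7.70×60 + 2.22×171 + 35.52×22 = 462 + 379.62 + 781.44 = 1623.06
ΣP(t=0)Q(t=0) = 9.50×60 + 1.84×171 + 31.57×22 = 570 + 314.64 + 694.54 = 1579.18
L = 1623.06 / 1579.18 × 100 = 102.7787
Paasche component (current-period weights):
ΣP(t=1)Q(t=1) = 7.70×50 + 2.22×206 + 35.52×26 = 385 + 457.32 + 923.52 = 1765.84
ΣP(t=0)Q(t=1) = 9.50×50 + 1.84×206 + 31.57×26 = 475 + 379.04 + 820.82 = 1674.86
P = 1765.84 / 1674.86 × 100 = 105.4321
Fisher = √(L × P) = √(102.7787 × 105.4321) = 104.0969

104.10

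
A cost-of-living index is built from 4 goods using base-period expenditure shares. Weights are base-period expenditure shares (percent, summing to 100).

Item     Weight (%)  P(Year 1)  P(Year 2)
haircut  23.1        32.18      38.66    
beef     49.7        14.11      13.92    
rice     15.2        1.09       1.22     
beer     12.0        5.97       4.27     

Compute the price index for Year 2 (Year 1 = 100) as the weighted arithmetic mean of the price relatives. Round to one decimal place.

haircut: 23.1 × (38.66/32.18) = 23.1 × 1.201367 = 27.7516
beef: 49.7 × (13.92/14.11) = 49.7 × 0.986534 = 49.0308
rice: 15.2 × (1.22/1.09) = 15.2 × 1.119266 = 17.0128
beer: 12.0 × (4.27/5.97) = 12.0 × 0.715243 = 8.5829
Index = Σ wᵢ·(p₁ᵢ/p₀ᵢ) = 27.7516 + 49.0308 + 17.0128 + 8.5829 = 102.3781

102.4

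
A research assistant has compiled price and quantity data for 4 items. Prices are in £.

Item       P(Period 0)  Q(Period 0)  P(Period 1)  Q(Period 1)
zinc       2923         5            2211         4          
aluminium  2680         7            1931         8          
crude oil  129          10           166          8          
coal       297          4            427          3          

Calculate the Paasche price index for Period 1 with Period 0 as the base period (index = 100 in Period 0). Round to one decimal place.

Paasche price index uses current-period quantities as weights.
ΣP(Period 1)·Q(Period 1) = 2211×4 + 1931×8 + 166×8 + 427×3 = 8844 + 15448 + 1328 + 1281 = 26901
ΣP(Period 0)·Q(Period 1) = 2923×4 + 2680×8 + 129×8 + 297×3 = 11692 + 21440 + 1032 + 891 = 35055
Index = 26901 / 35055 × 100 = 76.7394

76.7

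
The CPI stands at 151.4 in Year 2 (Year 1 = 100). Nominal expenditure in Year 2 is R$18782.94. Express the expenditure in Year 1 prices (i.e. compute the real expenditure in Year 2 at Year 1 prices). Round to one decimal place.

12406.2

Real = Nominal ÷ (Index/100) = 18782.94 ÷ (151.4/100)
     = 18782.94 ÷ 1.514 = 12406.1691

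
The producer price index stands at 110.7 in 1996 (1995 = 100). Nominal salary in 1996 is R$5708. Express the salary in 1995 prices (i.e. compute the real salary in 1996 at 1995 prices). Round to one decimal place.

Real = Nominal ÷ (Index/100) = 5708 ÷ (110.7/100)
     = 5708 ÷ 1.107 = 5156.2782

5156.3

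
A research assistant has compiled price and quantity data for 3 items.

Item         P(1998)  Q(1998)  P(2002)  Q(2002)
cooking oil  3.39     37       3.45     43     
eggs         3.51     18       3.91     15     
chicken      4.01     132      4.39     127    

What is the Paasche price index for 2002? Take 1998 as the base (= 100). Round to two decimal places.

Paasche price index uses current-period quantities as weights.
ΣP(2002)·Q(2002) = 3.45×43 + 3.91×15 + 4.39×127 = 148.35 + 58.65 + 557.53 = 764.53
ΣP(1998)·Q(2002) = 3.39×43 + 3.51×15 + 4.01×127 = 145.77 + 52.65 + 509.27 = 707.69
Index = 764.53 / 707.69 × 100 = 108.0318

108.03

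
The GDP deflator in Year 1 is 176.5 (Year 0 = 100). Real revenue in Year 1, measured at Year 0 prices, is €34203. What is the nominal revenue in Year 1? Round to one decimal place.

Nominal = Real × (Index/100) = 34203 × (176.5/100)
        = 34203 × 1.765 = 60368.2950

60368.3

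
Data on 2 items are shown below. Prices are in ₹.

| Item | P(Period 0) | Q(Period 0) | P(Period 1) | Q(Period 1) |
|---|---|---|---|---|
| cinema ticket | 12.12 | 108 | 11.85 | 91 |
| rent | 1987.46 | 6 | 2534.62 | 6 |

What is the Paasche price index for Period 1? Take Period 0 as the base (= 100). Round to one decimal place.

Paasche price index uses current-period quantities as weights.
ΣP(Period 1)·Q(Period 1) = 11.85×91 + 2534.62×6 = 1078.35 + 15207.72 = 16286.07
ΣP(Period 0)·Q(Period 1) = 12.12×91 + 1987.46×6 = 1102.92 + 11924.76 = 13027.68
Index = 16286.07 / 13027.68 × 100 = 125.0113

125.0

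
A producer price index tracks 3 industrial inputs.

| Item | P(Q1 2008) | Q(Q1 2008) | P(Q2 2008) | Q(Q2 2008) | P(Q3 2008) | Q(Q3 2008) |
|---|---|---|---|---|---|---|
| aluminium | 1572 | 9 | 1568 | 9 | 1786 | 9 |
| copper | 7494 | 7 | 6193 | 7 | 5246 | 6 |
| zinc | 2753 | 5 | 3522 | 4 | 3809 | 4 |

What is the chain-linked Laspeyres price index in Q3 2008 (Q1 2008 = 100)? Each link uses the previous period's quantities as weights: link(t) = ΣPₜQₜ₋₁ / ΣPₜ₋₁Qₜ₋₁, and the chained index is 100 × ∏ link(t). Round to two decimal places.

88.81

Link Q1 2008→Q2 2008:
ΣP(Q2 2008)Q(Q1 2008) = 1568×9 + 6193×7 + 3522×5 = 14112 + 43351 + 17610 = 75073
ΣP(Q1 2008)Q(Q1 2008) = 1572×9 + 7494×7 + 2753×5 = 14148 + 52458 + 13765 = 80371
link = 75073/80371 = 0.934081
Link Q2 2008→Q3 2008:
ΣP(Q3 2008)Q(Q2 2008) = 1786×9 + 5246×7 + 3809×4 = 16074 + 36722 + 15236 = 68032
ΣP(Q2 2008)Q(Q2 2008) = 1568×9 + 6193×7 + 3522×4 = 14112 + 43351 + 14088 = 71551
link = 68032/71551 = 0.950818
Chained index = 100 × 0.934081 × 0.950818 = 88.8141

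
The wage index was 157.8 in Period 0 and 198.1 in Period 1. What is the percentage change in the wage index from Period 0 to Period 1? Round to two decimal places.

25.54%

Change = (198.1 − 157.8) / 157.8 × 100
       = 40.3 / 157.8 × 100 = 25.5387%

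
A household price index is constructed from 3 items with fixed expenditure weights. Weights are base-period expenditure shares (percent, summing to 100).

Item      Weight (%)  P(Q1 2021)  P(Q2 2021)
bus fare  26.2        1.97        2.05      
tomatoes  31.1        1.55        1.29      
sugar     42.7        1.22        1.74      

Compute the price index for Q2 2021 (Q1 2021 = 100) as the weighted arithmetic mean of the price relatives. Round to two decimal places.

bus fare: 26.2 × (2.05/1.97) = 26.2 × 1.040609 = 27.2640
tomatoes: 31.1 × (1.29/1.55) = 31.1 × 0.832258 = 25.8832
sugar: 42.7 × (1.74/1.22) = 42.7 × 1.426230 = 60.9000
Index = Σ wᵢ·(p₁ᵢ/p₀ᵢ) = 27.2640 + 25.8832 + 60.9000 = 114.0472

114.05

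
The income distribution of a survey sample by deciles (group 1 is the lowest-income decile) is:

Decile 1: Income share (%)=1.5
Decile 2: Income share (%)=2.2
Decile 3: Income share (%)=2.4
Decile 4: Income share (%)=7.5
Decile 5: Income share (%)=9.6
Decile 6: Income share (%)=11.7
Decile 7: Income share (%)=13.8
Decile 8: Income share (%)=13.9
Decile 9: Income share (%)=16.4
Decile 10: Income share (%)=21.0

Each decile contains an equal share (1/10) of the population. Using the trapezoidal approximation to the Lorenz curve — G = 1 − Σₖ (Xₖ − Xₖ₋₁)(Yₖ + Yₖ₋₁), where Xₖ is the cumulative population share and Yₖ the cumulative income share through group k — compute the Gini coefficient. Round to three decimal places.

0.353

Cumulative income shares Yₖ: 0.0150, 0.0370, 0.0610, 0.1360, 0.2320, 0.3490, 0.4870, 0.6260, 0.7900, 1.0000
Σ (Xₖ−Xₖ₋₁)(Yₖ+Yₖ₋₁) = (1/10)(0.0150+0.0000) + (1/10)(0.0370+0.0150) + (1/10)(0.0610+0.0370) + (1/10)(0.1360+0.0610) + (1/10)(0.2320+0.1360) + (1/10)(0.3490+0.2320) + (1/10)(0.4870+0.3490) + (1/10)(0.6260+0.4870) + (1/10)(0.7900+0.6260) + (1/10)(1.0000+0.7900)
  = 0.0015 + 0.0052 + 0.0098 + 0.0197 + 0.0368 + 0.0581 + 0.0836 + 0.1113 + 0.1416 + 0.1790 = 0.6466
G = 1 − 0.6466 = 0.3534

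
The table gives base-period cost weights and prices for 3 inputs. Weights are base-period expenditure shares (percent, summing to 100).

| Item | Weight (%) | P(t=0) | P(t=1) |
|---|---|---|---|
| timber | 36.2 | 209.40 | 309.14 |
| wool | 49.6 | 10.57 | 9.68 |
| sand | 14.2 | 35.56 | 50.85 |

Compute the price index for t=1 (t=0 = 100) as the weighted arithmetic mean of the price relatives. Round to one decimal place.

119.2

timber: 36.2 × (309.14/209.40) = 36.2 × 1.476313 = 53.4425
wool: 49.6 × (9.68/10.57) = 49.6 × 0.915799 = 45.4237
sand: 14.2 × (50.85/35.56) = 14.2 × 1.429978 = 20.3057
Index = Σ wᵢ·(p₁ᵢ/p₀ᵢ) = 53.4425 + 45.4237 + 20.3057 = 119.1719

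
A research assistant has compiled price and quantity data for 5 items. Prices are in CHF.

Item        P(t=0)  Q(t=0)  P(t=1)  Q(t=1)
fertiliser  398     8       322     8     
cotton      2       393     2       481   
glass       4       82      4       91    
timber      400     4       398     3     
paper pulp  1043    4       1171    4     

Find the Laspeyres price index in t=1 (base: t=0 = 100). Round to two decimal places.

98.97

Laspeyres price index uses base-period quantities as weights.
ΣP(t=1)·Q(t=0) = 322×8 + 2×393 + 4×82 + 398×4 + 1171×4 = 2576 + 786 + 328 + 1592 + 4684 = 9966
ΣP(t=0)·Q(t=0) = 398×8 + 2×393 + 4×82 + 400×4 + 1043×4 = 3184 + 786 + 328 + 1600 + 4172 = 10070
Index = 9966 / 10070 × 100 = 98.9672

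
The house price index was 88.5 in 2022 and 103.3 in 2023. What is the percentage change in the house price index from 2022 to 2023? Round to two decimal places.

16.72%

Change = (103.3 − 88.5) / 88.5 × 100
       = 14.8 / 88.5 × 100 = 16.7232%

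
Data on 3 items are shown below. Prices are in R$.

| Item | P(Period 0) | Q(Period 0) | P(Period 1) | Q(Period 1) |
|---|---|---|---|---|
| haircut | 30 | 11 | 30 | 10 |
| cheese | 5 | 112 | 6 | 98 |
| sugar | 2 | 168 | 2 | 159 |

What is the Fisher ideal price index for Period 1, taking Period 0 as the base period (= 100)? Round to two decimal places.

Laspeyres component (base-period weights):
ΣP(Period 1)Q(Period 0) = 30×11 + 6×112 + 2×168 = 330 + 672 + 336 = 1338
ΣP(Period 0)Q(Period 0) = 30×11 + 5×112 + 2×168 = 330 + 560 + 336 = 1226
L = 1338 / 1226 × 100 = 109.1354
Paasche component (current-period weights):
ΣP(Period 1)Q(Period 1) = 30×10 + 6×98 + 2×159 = 300 + 588 + 318 = 1206
ΣP(Period 0)Q(Period 1) = 30×10 + 5×98 + 2×159 = 300 + 490 + 318 = 1108
P = 1206 / 1108 × 100 = 108.8448
Fisher = √(L × P) = √(109.1354 × 108.8448) = 108.9900

108.99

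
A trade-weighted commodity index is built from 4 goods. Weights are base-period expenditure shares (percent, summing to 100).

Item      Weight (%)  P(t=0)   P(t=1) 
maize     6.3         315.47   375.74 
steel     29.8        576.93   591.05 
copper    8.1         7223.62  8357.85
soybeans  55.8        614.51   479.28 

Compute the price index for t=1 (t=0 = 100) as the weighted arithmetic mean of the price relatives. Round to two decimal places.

90.93

maize: 6.3 × (375.74/315.47) = 6.3 × 1.191048 = 7.5036
steel: 29.8 × (591.05/576.93) = 29.8 × 1.024474 = 30.5293
copper: 8.1 × (8357.85/7223.62) = 8.1 × 1.157017 = 9.3718
soybeans: 55.8 × (479.28/614.51) = 55.8 × 0.779938 = 43.5206
Index = Σ wᵢ·(p₁ᵢ/p₀ᵢ) = 7.5036 + 30.5293 + 9.3718 + 43.5206 = 90.9253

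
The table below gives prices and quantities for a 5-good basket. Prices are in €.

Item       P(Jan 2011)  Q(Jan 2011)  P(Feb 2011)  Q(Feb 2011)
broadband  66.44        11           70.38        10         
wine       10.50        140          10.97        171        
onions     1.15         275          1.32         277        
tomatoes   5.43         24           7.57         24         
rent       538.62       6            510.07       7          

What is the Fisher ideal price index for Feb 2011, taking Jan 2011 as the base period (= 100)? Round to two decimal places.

100.44

Laspeyres component (base-period weights):
ΣP(Feb 2011)Q(Jan 2011) = 70.38×11 + 10.97×140 + 1.32×275 + 7.57×24 + 510.07×6 = 774.18 + 1535.8 + 363 + 181.68 + 3060.42 = 5915.08
ΣP(Jan 2011)Q(Jan 2011) = 66.44×11 + 10.50×140 + 1.15×275 + 5.43×24 + 538.62×6 = 730.84 + 1470 + 316.25 + 130.32 + 3231.72 = 5879.13
L = 5915.08 / 5879.13 × 100 = 100.6115
Paasche component (current-period weights):
ΣP(Feb 2011)Q(Feb 2011) = 70.38×10 + 10.97×171 + 1.32×277 + 7.57×24 + 510.07×7 = 703.8 + 1875.87 + 365.64 + 181.68 + 3570.49 = 6697.48
ΣP(Jan 2011)Q(Feb 2011) = 66.44×10 + 10.50×171 + 1.15×277 + 5.43×24 + 538.62×7 = 664.4 + 1795.5 + 318.55 + 130.32 + 3770.34 = 6679.11
P = 6697.48 / 6679.11 × 100 = 100.2750
Fisher = √(L × P) = √(100.6115 × 100.2750) = 100.4431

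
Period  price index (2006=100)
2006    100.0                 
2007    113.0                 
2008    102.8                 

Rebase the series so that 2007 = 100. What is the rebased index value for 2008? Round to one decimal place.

91.0

Rebased(2008) = 102.8 / 113.0 × 100 = 90.9735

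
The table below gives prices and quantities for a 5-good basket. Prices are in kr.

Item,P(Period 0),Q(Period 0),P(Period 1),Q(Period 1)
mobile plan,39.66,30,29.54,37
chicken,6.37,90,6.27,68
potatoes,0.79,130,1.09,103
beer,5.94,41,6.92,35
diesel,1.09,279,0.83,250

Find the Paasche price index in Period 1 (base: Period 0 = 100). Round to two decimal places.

84.53

Paasche price index uses current-period quantities as weights.
ΣP(Period 1)·Q(Period 1) = 29.54×37 + 6.27×68 + 1.09×103 + 6.92×35 + 0.83×250 = 1092.98 + 426.36 + 112.27 + 242.2 + 207.5 = 2081.31
ΣP(Period 0)·Q(Period 1) = 39.66×37 + 6.37×68 + 0.79×103 + 5.94×35 + 1.09×250 = 1467.42 + 433.16 + 81.37 + 207.9 + 272.5 = 2462.35
Index = 2081.31 / 2462.35 × 100 = 84.5254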